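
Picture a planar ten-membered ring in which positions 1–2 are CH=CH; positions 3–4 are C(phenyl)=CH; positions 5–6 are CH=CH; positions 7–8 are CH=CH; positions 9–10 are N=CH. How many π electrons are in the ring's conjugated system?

10

Every ring atom contributes a p orbital perpendicular to the ring (each doubly-bonded ring atom is sp² with one p-orbital electron; the doubly-bonded nitrogens are pyridine-type — their lone pairs lie in the ring plane, leaving one electron in the p orbital), so the π system is cyclic and fully conjugated.
Adding the contributions, 5 × 2 = 10 from the 5 double-bond units.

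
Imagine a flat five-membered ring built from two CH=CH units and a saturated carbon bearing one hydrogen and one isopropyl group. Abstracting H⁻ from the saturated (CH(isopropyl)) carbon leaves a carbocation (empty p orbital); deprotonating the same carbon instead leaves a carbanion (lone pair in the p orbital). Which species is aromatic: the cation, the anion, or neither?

The anion

In both ions every ring atom is sp² and contributes a p orbital, so both rings are fully conjugated.
Cation: 2 × 2 + 0 = 4 π electrons → 4(1), antiaromatic.
Anion: 2 × 2 + 2 = 6 π electrons → 4(1)+2, aromatic.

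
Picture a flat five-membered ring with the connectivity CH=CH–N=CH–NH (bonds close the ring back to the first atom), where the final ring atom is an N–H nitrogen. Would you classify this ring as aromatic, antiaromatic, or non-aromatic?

Aromatic

All ring atoms are sp² and supply a p orbital to the ring (every atom in a ring double bond is sp² and brings one electron to the p orbital; each sp² =N– keeps its lone pair in-plane and puts one electron into the π system; the pyrrole-type nitrogen donates its lone pair from the p orbital); the conjugation is uninterrupted.
π-electron count: 2 × 2 = 4 from the double-bond units + 2 from the NH atom = 6.
6 = 4(1) + 2, which satisfies Hückel's 4n+2 rule.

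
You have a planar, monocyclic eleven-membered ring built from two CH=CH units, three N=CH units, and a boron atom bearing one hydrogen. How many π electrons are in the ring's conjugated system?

10

All ring atoms are sp² and supply a p orbital to the ring (the double-bond atoms are sp², each contributing one p electron; each =N– nitrogen is pyridine-type (lone pair in the sp² plane, one electron in the p orbital); the boron has an empty p orbital); the conjugation is uninterrupted.
Counting π electrons: 5 × 2 = 10 from the double-bond units + 0 from the BH atom = 10.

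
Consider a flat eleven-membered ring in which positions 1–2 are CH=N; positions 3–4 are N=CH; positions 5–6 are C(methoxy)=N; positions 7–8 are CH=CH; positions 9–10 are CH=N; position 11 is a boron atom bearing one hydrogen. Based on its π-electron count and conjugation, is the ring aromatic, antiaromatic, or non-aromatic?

All ring atoms are sp² and supply a p orbital to the ring (each doubly-bonded ring atom is sp² with one p-orbital electron; each =N– nitrogen is pyridine-type (lone pair in the sp² plane, one electron in the p orbital); the boron has an empty p orbital); the conjugation is uninterrupted.
Counting π electrons: 5 × 2 = 10 from the double-bond units + 0 from the BH atom = 10.
That gives a 4n+2 count (10, n = 2).

Aromatic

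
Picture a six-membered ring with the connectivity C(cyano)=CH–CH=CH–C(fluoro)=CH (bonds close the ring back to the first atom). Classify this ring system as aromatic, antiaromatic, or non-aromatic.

Aromatic

Every ring atom contributes a p orbital perpendicular to the ring (the double-bond atoms are sp², each contributing one p electron), so the π system is cyclic and fully conjugated.
Counting π electrons: 3 × 2 = 6 from the 3 double-bond units.
Since 6 = 4·1 + 2, the ring meets the 4n+2 criterion.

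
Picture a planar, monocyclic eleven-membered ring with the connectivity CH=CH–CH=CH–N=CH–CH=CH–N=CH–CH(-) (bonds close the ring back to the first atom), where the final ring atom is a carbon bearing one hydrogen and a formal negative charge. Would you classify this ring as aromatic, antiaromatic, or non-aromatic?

Check conjugation: the double-bond atoms are sp², each contributing one p electron; each sp² =N– keeps its lone pair in-plane and puts one electron into the π system; the carbanion's lone pair occupies the p orbital — every position has a p orbital, so the cyclic π system is continuous.
π-electron count: 5 × 2 = 10 from the double-bond units + 2 from the CH(-) atom = 12.
12 is a 4n count (n = 3), so the planar conjugated ring is antiaromatic.

Antiaromatic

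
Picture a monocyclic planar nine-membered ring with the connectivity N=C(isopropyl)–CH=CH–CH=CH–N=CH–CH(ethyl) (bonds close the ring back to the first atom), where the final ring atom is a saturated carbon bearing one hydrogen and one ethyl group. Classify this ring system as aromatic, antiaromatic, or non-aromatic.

Non-aromatic

The CH(ethyl) carbon is saturated: that saturated carbon is sp³ and has no p orbital in the ring π system. Conjugation is not continuous around the ring.
A ring that is not fully conjugated cannot be aromatic or antiaromatic regardless of its π-electron count.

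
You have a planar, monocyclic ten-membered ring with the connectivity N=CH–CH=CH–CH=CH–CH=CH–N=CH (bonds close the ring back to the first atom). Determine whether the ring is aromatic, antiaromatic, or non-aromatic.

Aromatic

Check conjugation: every atom in a ring double bond is sp² and brings one electron to the p orbital; each =N– nitrogen is pyridine-type (lone pair in the sp² plane, one electron in the p orbital) — every position has a p orbital, so the cyclic π system is continuous.
Tallying contributions gives 5 × 2 = 10 from the 5 double-bond units.
10 = 4(2) + 2, which satisfies Hückel's 4n+2 rule.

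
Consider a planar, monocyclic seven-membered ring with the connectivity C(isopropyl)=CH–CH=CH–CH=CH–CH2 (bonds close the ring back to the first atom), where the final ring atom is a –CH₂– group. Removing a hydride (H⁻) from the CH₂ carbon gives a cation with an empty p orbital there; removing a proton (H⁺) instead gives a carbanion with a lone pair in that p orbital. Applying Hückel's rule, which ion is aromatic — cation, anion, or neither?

The cation

Both ions have a continuous loop of p orbitals — each ring atom is sp².
Cation: 3 × 2 + 0 = 6 π electrons → 4(1)+2, aromatic.
Anion: 3 × 2 + 2 = 8 π electrons → 4(2), antiaromatic.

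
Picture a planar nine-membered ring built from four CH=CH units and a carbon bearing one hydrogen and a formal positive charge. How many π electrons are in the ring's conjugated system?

All ring atoms are sp² and supply a p orbital to the ring (each doubly-bonded ring atom is sp² with one p-orbital electron; the carbocation has an empty p orbital); the conjugation is uninterrupted.
Tallying contributions gives 4 × 2 = 8 from the double-bond units + 0 from the CH(+) atom = 8.

8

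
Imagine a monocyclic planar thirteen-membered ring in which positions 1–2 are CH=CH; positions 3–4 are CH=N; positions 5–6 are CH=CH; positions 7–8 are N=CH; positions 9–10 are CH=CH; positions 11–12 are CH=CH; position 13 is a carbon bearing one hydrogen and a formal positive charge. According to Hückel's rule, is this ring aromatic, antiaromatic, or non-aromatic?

Check conjugation: every atom in a ring double bond is sp² and brings one electron to the p orbital; the doubly-bonded nitrogens are pyridine-type — their lone pairs lie in the ring plane, leaving one electron in the p orbital; the carbocation has an empty p orbital — every position has a p orbital, so the cyclic π system is continuous.
Counting π electrons: 6 × 2 = 12 from the double-bond units + 0 from the CH(+) atom = 12.
With 12 = 4·3 π electrons, Hückel's rule classifies the planar ring as antiaromatic.

Antiaromatic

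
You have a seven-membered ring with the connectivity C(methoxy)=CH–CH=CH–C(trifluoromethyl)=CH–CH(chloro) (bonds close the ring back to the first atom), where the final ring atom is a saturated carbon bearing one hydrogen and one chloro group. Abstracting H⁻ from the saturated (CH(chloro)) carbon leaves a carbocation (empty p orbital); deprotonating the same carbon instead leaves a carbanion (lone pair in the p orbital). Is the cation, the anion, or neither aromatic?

In either ion the ring is fully conjugated: every atom, including the new sp² carbon, supplies a p orbital.
Cation: 3 × 2 + 0 = 6 π electrons → 4(1)+2, aromatic.
Anion: 3 × 2 + 2 = 8 π electrons → 4(2), antiaromatic.

The cation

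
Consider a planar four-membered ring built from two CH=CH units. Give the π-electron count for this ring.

4

The p orbitals form a continuous loop: each doubly-bonded ring atom is sp² with one p-orbital electron. The ring is fully conjugated.
Counting π electrons: 2 × 2 = 4 from the 2 double-bond units.
(The species described is cyclobutadiene.)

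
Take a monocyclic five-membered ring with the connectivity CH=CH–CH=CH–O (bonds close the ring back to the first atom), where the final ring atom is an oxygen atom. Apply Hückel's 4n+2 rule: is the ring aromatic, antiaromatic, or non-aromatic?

Check conjugation: every atom in a ring double bond is sp² and brings one electron to the p orbital; the oxygen donates one lone pair from its p orbital — every position has a p orbital, so the cyclic π system is continuous.
Adding the contributions, 2 × 2 = 4 from the double-bond units + 2 from the O atom = 6.
Since 6 = 4·1 + 2, the ring meets the 4n+2 criterion.
This is furan.

Aromatic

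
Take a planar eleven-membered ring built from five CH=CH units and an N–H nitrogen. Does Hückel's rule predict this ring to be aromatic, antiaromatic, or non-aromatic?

The p orbitals form a continuous loop: each doubly-bonded ring atom is sp² with one p-orbital electron; the pyrrole-type nitrogen donates its lone pair from the p orbital. The ring is fully conjugated.
Tallying contributions gives 5 × 2 = 10 from the double-bond units + 2 from the NH atom = 12.
12 is a 4n count (n = 3), so the planar conjugated ring is antiaromatic.

Antiaromatic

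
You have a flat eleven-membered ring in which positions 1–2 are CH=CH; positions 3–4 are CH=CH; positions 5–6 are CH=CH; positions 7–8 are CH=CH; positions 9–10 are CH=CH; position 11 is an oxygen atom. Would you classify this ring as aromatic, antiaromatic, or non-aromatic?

Antiaromatic

The p orbitals form a continuous loop: each doubly-bonded ring atom is sp² with one p-orbital electron; the oxygen donates one lone pair from its p orbital. The ring is fully conjugated.
Tallying contributions gives 5 × 2 = 10 from the double-bond units + 2 from the O atom = 12.
12 is a 4n count (n = 3), so the planar conjugated ring is antiaromatic.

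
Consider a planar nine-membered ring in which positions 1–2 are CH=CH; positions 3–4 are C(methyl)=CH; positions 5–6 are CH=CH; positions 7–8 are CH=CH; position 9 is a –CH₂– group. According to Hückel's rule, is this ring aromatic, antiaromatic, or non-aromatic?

Because the tetrahedral CH₂ carbon is sp³ and has no p orbital in the ring π system at the CH2 position, the π system cannot extend all the way around the ring.
A ring that is not fully conjugated cannot be aromatic or antiaromatic regardless of its π-electron count.

Non-aromatic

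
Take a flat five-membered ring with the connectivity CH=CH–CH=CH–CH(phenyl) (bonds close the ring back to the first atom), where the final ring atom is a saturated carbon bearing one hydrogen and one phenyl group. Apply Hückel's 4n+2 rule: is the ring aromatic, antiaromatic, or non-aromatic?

The CH(phenyl) carbon is saturated: that saturated carbon is sp³ and has no p orbital in the ring π system. Conjugation is not continuous around the ring.
Broken conjugation rules out both aromaticity and antiaromaticity.

Non-aromatic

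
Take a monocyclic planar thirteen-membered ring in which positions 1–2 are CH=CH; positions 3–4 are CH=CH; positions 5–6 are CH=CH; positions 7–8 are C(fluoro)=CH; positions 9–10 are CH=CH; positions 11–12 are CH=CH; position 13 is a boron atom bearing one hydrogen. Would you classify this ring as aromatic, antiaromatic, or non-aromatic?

Antiaromatic

All ring atoms are sp² and supply a p orbital to the ring (the double-bond atoms are sp², each contributing one p electron; the boron has an empty p orbital); the conjugation is uninterrupted.
Adding the contributions, 6 × 2 = 12 from the double-bond units + 0 from the BH atom = 12.
12 = 4(3); a planar, fully conjugated 4n system is antiaromatic.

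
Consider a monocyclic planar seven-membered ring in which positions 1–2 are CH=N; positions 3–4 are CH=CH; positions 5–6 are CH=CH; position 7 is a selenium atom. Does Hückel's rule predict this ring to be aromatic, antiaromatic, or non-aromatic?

Check conjugation: every atom in a ring double bond is sp² and brings one electron to the p orbital; each =N– nitrogen is pyridine-type (lone pair in the sp² plane, one electron in the p orbital); the selenium donates one lone pair from its p orbital — every position has a p orbital, so the cyclic π system is continuous.
Counting π electrons: 3 × 2 = 6 from the double-bond units + 2 from the Se atom = 8.
With 8 = 4·2 π electrons, Hückel's rule classifies the planar ring as antiaromatic.

Antiaromatic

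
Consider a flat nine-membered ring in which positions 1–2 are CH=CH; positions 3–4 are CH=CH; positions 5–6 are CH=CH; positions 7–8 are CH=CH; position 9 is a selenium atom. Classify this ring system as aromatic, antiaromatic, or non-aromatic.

Every ring atom contributes a p orbital perpendicular to the ring (the double-bond atoms are sp², each contributing one p electron; the selenium donates one lone pair from its p orbital), so the π system is cyclic and fully conjugated.
Tallying contributions gives 4 × 2 = 8 from the double-bond units + 2 from the Se atom = 10.
With 10 π electrons (n = 2), the Hückel 4n+2 condition holds.

Aromatic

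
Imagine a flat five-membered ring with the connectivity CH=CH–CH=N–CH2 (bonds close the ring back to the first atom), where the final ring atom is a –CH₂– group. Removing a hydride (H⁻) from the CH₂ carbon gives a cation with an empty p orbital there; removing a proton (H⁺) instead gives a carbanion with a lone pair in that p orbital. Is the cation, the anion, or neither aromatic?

The anion

Once that carbon is sp², every ring atom has a p orbital and both ions are fully conjugated.
Cation: 2 × 2 + 0 = 4 π electrons → 4(1), antiaromatic.
Anion: 2 × 2 + 2 = 6 π electrons → 4(1)+2, aromatic.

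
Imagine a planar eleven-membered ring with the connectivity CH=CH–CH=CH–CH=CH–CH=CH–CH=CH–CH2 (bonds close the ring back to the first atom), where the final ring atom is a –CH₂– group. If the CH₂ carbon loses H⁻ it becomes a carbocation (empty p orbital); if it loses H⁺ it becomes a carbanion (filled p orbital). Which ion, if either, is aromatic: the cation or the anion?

The cation

In either ion the ring is fully conjugated: every atom, including the new sp² carbon, supplies a p orbital.
Cation: 5 × 2 + 0 = 10 π electrons → 4(2)+2, aromatic.
Anion: 5 × 2 + 2 = 12 π electrons → 4(3), antiaromatic.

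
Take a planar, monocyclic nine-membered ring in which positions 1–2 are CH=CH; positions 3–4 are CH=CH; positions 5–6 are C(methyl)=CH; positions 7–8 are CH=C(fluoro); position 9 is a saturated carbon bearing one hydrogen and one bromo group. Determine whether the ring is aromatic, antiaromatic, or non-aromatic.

Non-aromatic

At the CH(bromo) position, that saturated carbon is sp³ and has no p orbital in the ring π system; the ring's p-orbital overlap is broken there.
Hückel's rule only applies to fully conjugated rings, so this one is simply non-aromatic.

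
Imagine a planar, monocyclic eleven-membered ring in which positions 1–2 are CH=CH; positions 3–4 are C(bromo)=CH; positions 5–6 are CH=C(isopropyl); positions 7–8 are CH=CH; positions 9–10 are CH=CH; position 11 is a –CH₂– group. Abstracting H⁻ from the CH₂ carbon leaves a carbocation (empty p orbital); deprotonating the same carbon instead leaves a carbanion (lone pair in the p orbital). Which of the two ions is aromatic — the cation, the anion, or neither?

Once that carbon is sp², every ring atom has a p orbital and both ions are fully conjugated.
Cation: 5 × 2 + 0 = 10 π electrons → 4(2)+2, aromatic.
Anion: 5 × 2 + 2 = 12 π electrons → 4(3), antiaromatic.

The cation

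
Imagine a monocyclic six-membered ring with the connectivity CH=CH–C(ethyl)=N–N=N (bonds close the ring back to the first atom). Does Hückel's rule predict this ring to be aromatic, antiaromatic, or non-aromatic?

Aromatic

Check conjugation: the double-bond atoms are sp², each contributing one p electron; the doubly-bonded nitrogens are pyridine-type — their lone pairs lie in the ring plane, leaving one electron in the p orbital — every position has a p orbital, so the cyclic π system is continuous.
Tallying contributions gives 3 × 2 = 6 from the 3 double-bond units.
6 = 4(1) + 2, which satisfies Hückel's 4n+2 rule.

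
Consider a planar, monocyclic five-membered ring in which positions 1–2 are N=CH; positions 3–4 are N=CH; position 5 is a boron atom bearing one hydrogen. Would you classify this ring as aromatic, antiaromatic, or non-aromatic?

All ring atoms are sp² and supply a p orbital to the ring (each doubly-bonded ring atom is sp² with one p-orbital electron; the doubly-bonded nitrogens are pyridine-type — their lone pairs lie in the ring plane, leaving one electron in the p orbital; the boron has an empty p orbital); the conjugation is uninterrupted.
π-electron count: 2 × 2 = 4 from the double-bond units + 0 from the BH atom = 4.
With 4 = 4·1 π electrons, Hückel's rule classifies the planar ring as antiaromatic.

Antiaromatic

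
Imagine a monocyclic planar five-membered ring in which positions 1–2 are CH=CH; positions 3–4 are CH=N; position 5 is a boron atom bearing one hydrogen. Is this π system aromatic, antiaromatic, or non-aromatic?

Antiaromatic

Check conjugation: the double-bond atoms are sp², each contributing one p electron; each sp² =N– keeps its lone pair in-plane and puts one electron into the π system; the boron has an empty p orbital — every position has a p orbital, so the cyclic π system is continuous.
Tallying contributions gives 2 × 2 = 4 from the double-bond units + 0 from the BH atom = 4.
4 is a 4n count (n = 1), so the planar conjugated ring is antiaromatic.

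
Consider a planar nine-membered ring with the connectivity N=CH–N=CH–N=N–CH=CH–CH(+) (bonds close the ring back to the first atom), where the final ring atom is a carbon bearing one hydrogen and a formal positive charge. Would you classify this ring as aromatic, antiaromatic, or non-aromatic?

Antiaromatic

Every ring atom contributes a p orbital perpendicular to the ring (the double-bond atoms are sp², each contributing one p electron; each sp² =N– keeps its lone pair in-plane and puts one electron into the π system; the carbocation has an empty p orbital), so the π system is cyclic and fully conjugated.
Adding the contributions, 4 × 2 = 8 from the double-bond units + 0 from the CH(+) atom = 8.
8 is a 4n count (n = 2), so the planar conjugated ring is antiaromatic.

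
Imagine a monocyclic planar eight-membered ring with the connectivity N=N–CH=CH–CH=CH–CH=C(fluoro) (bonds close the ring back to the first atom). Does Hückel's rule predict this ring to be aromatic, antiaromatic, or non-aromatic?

Antiaromatic

All ring atoms are sp² and supply a p orbital to the ring (every atom in a ring double bond is sp² and brings one electron to the p orbital; the doubly-bonded nitrogens are pyridine-type — their lone pairs lie in the ring plane, leaving one electron in the p orbital); the conjugation is uninterrupted.
Counting π electrons: 4 × 2 = 8 from the 4 double-bond units.
A 4n π count (8, n = 2) in a planar conjugated ring means antiaromatic.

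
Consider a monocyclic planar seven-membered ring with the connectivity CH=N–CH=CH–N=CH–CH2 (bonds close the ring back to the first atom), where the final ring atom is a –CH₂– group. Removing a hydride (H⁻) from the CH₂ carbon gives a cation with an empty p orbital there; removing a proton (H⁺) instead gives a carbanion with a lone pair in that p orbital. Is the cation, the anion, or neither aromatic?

The cation

In either ion the ring is fully conjugated: every atom, including the new sp² carbon, supplies a p orbital.
Cation: 3 × 2 + 0 = 6 π electrons → 4(1)+2, aromatic.
Anion: 3 × 2 + 2 = 8 π electrons → 4(2), antiaromatic.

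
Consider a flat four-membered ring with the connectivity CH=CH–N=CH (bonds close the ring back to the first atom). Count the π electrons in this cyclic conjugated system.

Check conjugation: each doubly-bonded ring atom is sp² with one p-orbital electron; each sp² =N– keeps its lone pair in-plane and puts one electron into the π system — every position has a p orbital, so the cyclic π system is continuous.
Adding the contributions, 2 × 2 = 4 from the 2 double-bond units.

4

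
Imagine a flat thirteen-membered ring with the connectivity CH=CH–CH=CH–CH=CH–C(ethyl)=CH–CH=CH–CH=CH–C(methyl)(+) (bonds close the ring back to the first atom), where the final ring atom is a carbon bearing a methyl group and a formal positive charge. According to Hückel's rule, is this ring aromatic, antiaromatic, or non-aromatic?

The p orbitals form a continuous loop: the double-bond atoms are sp², each contributing one p electron; the carbocation has an empty p orbital. The ring is fully conjugated.
Tallying contributions gives 6 × 2 = 12 from the double-bond units + 0 from the C(methyl)(+) atom = 12.
A 4n π count (12, n = 3) in a planar conjugated ring means antiaromatic.

Antiaromatic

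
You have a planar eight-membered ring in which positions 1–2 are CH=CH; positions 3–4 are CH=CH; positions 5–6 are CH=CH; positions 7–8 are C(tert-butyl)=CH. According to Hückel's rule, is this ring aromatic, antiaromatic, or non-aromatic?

Antiaromatic

Every ring atom contributes a p orbital perpendicular to the ring (every atom in a ring double bond is sp² and brings one electron to the p orbital), so the π system is cyclic and fully conjugated.
π-electron count: 4 × 2 = 8 from the 4 double-bond units.
8 = 4(2); a planar, fully conjugated 4n system is antiaromatic.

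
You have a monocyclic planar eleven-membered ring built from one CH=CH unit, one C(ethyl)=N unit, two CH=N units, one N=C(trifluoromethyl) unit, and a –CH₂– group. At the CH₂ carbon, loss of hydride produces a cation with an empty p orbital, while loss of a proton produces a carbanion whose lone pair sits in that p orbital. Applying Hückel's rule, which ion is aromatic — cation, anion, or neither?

Both ions have a continuous loop of p orbitals — each ring atom is sp².
Cation: 5 × 2 + 0 = 10 π electrons → 4(2)+2, aromatic.
Anion: 5 × 2 + 2 = 12 π electrons → 4(3), antiaromatic.

The cation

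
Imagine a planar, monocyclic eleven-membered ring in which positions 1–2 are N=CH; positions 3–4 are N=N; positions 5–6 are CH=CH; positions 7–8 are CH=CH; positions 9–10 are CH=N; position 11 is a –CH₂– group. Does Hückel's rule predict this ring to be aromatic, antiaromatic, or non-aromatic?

The CH2 carbon is saturated: the tetrahedral CH₂ carbon is sp³ and has no p orbital in the ring π system. Conjugation is not continuous around the ring.
Hückel's rule only applies to fully conjugated rings, so this one is simply non-aromatic.

Non-aromatic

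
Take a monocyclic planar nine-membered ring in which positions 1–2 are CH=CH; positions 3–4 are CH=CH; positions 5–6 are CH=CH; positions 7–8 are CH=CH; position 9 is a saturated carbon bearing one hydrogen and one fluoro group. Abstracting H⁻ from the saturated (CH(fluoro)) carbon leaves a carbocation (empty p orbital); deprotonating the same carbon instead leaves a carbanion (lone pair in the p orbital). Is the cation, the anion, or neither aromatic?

The anion

Once that carbon is sp², every ring atom has a p orbital and both ions are fully conjugated.
Cation: 4 × 2 + 0 = 8 π electrons → 4(2), antiaromatic.
Anion: 4 × 2 + 2 = 10 π electrons → 4(2)+2, aromatic.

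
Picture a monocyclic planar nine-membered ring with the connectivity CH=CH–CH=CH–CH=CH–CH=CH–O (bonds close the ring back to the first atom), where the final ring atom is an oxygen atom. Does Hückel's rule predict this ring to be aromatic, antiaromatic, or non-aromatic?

The p orbitals form a continuous loop: each doubly-bonded ring atom is sp² with one p-orbital electron; the oxygen donates one lone pair from its p orbital. The ring is fully conjugated.
π-electron count: 4 × 2 = 8 from the double-bond units + 2 from the O atom = 10.
Since 10 = 4·2 + 2, the ring meets the 4n+2 criterion.

Aromatic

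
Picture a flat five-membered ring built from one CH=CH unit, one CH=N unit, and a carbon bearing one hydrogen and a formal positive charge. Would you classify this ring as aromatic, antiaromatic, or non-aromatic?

Antiaromatic

The p orbitals form a continuous loop: each doubly-bonded ring atom is sp² with one p-orbital electron; each sp² =N– keeps its lone pair in-plane and puts one electron into the π system; the carbocation has an empty p orbital. The ring is fully conjugated.
Counting π electrons: 2 × 2 = 4 from the double-bond units + 0 from the CH(+) atom = 4.
A 4n π count (4, n = 1) in a planar conjugated ring means antiaromatic.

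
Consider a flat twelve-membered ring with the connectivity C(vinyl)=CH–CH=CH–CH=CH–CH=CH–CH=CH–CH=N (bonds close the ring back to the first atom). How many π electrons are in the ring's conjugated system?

12

The p orbitals form a continuous loop: every atom in a ring double bond is sp² and brings one electron to the p orbital; the doubly-bonded nitrogens are pyridine-type — their lone pairs lie in the ring plane, leaving one electron in the p orbital. The ring is fully conjugated.
Adding the contributions, 6 × 2 = 12 from the 6 double-bond units.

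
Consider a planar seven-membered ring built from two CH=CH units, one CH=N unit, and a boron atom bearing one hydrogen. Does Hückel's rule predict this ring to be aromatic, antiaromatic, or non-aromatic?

The p orbitals form a continuous loop: each doubly-bonded ring atom is sp² with one p-orbital electron; each sp² =N– keeps its lone pair in-plane and puts one electron into the π system; the boron has an empty p orbital. The ring is fully conjugated.
π-electron count: 3 × 2 = 6 from the double-bond units + 0 from the BH atom = 6.
That gives a 4n+2 count (6, n = 1).

Aromatic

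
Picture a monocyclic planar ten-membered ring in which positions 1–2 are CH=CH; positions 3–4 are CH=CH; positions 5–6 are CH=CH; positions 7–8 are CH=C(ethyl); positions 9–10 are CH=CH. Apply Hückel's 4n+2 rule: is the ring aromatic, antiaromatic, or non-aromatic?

Aromatic

Every ring atom contributes a p orbital perpendicular to the ring (each doubly-bonded ring atom is sp² with one p-orbital electron), so the π system is cyclic and fully conjugated.
Counting π electrons: 5 × 2 = 10 from the 5 double-bond units.
Since 10 = 4·2 + 2, the ring meets the 4n+2 criterion.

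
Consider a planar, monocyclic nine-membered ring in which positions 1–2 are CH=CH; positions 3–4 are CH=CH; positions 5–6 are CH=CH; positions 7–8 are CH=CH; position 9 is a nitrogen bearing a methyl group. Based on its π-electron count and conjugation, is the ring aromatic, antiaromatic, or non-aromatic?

The p orbitals form a continuous loop: each doubly-bonded ring atom is sp² with one p-orbital electron; the pyrrole-type nitrogen donates its lone pair from the p orbital. The ring is fully conjugated.
Tallying contributions gives 4 × 2 = 8 from the double-bond units + 2 from the N(methyl) atom = 10.
Since 10 = 4·2 + 2, the ring meets the 4n+2 criterion.

Aromatic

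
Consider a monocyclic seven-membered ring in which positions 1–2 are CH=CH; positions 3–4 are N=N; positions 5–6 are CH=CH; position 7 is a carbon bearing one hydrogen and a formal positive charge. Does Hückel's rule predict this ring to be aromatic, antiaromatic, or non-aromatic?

Aromatic

All ring atoms are sp² and supply a p orbital to the ring (every atom in a ring double bond is sp² and brings one electron to the p orbital; each =N– nitrogen is pyridine-type (lone pair in the sp² plane, one electron in the p orbital); the carbocation has an empty p orbital); the conjugation is uninterrupted.
Counting π electrons: 3 × 2 = 6 from the double-bond units + 0 from the CH(+) atom = 6.
Since 6 = 4·1 + 2, the ring meets the 4n+2 criterion.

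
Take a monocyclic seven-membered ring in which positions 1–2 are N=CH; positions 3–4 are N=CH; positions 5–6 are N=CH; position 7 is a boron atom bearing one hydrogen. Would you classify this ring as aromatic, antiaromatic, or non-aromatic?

The p orbitals form a continuous loop: each doubly-bonded ring atom is sp² with one p-orbital electron; each sp² =N– keeps its lone pair in-plane and puts one electron into the π system; the boron has an empty p orbital. The ring is fully conjugated.
Adding the contributions, 3 × 2 = 6 from the double-bond units + 0 from the BH atom = 6.
6 = 4(1) + 2, which satisfies Hückel's 4n+2 rule.

Aromatic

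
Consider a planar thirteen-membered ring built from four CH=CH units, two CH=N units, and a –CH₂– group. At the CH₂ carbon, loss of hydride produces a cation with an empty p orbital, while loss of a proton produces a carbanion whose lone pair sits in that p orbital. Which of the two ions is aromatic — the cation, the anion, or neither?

Once that carbon is sp², every ring atom has a p orbital and both ions are fully conjugated.
Cation: 6 × 2 + 0 = 12 π electrons → 4(3), antiaromatic.
Anion: 6 × 2 + 2 = 14 π electrons → 4(3)+2, aromatic.

The anion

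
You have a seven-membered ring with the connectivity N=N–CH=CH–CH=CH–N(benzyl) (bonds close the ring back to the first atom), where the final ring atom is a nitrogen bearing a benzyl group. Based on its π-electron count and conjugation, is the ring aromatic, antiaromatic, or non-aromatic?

Antiaromatic

Check conjugation: each doubly-bonded ring atom is sp² with one p-orbital electron; each sp² =N– keeps its lone pair in-plane and puts one electron into the π system; the pyrrole-type nitrogen donates its lone pair from the p orbital — every position has a p orbital, so the cyclic π system is continuous.
π-electron count: 3 × 2 = 6 from the double-bond units + 2 from the N(benzyl) atom = 8.
8 = 4(2); a planar, fully conjugated 4n system is antiaromatic.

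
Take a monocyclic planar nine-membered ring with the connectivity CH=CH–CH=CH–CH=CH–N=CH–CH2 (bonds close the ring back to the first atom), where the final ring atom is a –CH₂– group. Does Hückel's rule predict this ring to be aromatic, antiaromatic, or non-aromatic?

At the CH2 position, the tetrahedral CH₂ carbon is sp³ and has no p orbital in the ring π system; the ring's p-orbital overlap is broken there.
Without a continuous loop of overlapping p orbitals the Hückel electron count never comes into play.

Non-aromatic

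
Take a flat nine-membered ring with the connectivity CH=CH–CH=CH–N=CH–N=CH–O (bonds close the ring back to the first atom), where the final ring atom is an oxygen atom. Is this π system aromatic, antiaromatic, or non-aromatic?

Aromatic

The p orbitals form a continuous loop: the double-bond atoms are sp², each contributing one p electron; each sp² =N– keeps its lone pair in-plane and puts one electron into the π system; the oxygen donates one lone pair from its p orbital. The ring is fully conjugated.
Adding the contributions, 4 × 2 = 8 from the double-bond units + 2 from the O atom = 10.
That gives a 4n+2 count (10, n = 2).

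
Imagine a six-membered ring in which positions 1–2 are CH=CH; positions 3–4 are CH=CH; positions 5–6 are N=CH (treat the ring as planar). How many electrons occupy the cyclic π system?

Check conjugation: the double-bond atoms are sp², each contributing one p electron; each =N– nitrogen is pyridine-type (lone pair in the sp² plane, one electron in the p orbital) — every position has a p orbital, so the cyclic π system is continuous.
Adding the contributions, 3 × 2 = 6 from the 3 double-bond units.

6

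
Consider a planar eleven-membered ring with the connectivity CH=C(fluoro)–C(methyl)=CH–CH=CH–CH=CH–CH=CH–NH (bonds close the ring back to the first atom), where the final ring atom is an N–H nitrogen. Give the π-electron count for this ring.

12

The p orbitals form a continuous loop: every atom in a ring double bond is sp² and brings one electron to the p orbital; the pyrrole-type nitrogen donates its lone pair from the p orbital. The ring is fully conjugated.
Counting π electrons: 5 × 2 = 10 from the double-bond units + 2 from the NH atom = 12.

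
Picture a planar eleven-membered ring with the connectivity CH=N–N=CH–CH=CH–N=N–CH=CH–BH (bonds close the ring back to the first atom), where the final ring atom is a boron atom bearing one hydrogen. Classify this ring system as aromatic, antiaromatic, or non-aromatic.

Aromatic

All ring atoms are sp² and supply a p orbital to the ring (the double-bond atoms are sp², each contributing one p electron; each sp² =N– keeps its lone pair in-plane and puts one electron into the π system; the boron has an empty p orbital); the conjugation is uninterrupted.
Adding the contributions, 5 × 2 = 10 from the double-bond units + 0 from the BH atom = 10.
Since 10 = 4·2 + 2, the ring meets the 4n+2 criterion.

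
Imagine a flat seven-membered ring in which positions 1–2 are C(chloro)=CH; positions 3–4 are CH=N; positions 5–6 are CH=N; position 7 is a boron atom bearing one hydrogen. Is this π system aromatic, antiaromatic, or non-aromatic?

Check conjugation: the double-bond atoms are sp², each contributing one p electron; each =N– nitrogen is pyridine-type (lone pair in the sp² plane, one electron in the p orbital); the boron has an empty p orbital — every position has a p orbital, so the cyclic π system is continuous.
π-electron count: 3 × 2 = 6 from the double-bond units + 0 from the BH atom = 6.
That gives a 4n+2 count (6, n = 1).

Aromatic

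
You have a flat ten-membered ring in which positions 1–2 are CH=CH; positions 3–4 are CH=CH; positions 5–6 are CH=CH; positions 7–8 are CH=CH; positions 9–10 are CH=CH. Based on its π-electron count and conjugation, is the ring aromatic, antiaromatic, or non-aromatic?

Aromatic

Check conjugation: the double-bond atoms are sp², each contributing one p electron — every position has a p orbital, so the cyclic π system is continuous.
Adding the contributions, 5 × 2 = 10 from the 5 double-bond units.
Since 10 = 4·2 + 2, the ring meets the 4n+2 criterion.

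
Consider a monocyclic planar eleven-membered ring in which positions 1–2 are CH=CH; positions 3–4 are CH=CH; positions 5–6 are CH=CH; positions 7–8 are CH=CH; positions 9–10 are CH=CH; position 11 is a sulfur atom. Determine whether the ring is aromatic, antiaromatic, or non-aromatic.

Antiaromatic

Check conjugation: each doubly-bonded ring atom is sp² with one p-orbital electron; the sulfur donates one lone pair from its p orbital — every position has a p orbital, so the cyclic π system is continuous.
Tallying contributions gives 5 × 2 = 10 from the double-bond units + 2 from the S atom = 12.
A 4n π count (12, n = 3) in a planar conjugated ring means antiaromatic.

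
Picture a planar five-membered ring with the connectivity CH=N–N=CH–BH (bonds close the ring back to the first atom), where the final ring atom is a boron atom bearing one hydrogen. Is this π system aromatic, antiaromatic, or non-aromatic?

Every ring atom contributes a p orbital perpendicular to the ring (every atom in a ring double bond is sp² and brings one electron to the p orbital; each =N– nitrogen is pyridine-type (lone pair in the sp² plane, one electron in the p orbital); the boron has an empty p orbital), so the π system is cyclic and fully conjugated.
Adding the contributions, 2 × 2 = 4 from the double-bond units + 0 from the BH atom = 4.
A 4n π count (4, n = 1) in a planar conjugated ring means antiaromatic.

Antiaromatic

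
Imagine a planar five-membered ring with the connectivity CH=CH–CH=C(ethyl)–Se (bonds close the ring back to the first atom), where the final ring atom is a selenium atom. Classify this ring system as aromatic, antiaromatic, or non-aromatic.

Aromatic

All ring atoms are sp² and supply a p orbital to the ring (each doubly-bonded ring atom is sp² with one p-orbital electron; the selenium donates one lone pair from its p orbital); the conjugation is uninterrupted.
Adding the contributions, 2 × 2 = 4 from the double-bond units + 2 from the Se atom = 6.
With 6 π electrons (n = 1), the Hückel 4n+2 condition holds.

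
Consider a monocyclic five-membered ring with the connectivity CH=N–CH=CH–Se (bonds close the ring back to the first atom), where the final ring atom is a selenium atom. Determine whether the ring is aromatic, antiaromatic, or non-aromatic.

Aromatic

Every ring atom contributes a p orbital perpendicular to the ring (the double-bond atoms are sp², each contributing one p electron; each =N– nitrogen is pyridine-type (lone pair in the sp² plane, one electron in the p orbital); the selenium donates one lone pair from its p orbital), so the π system is cyclic and fully conjugated.
Counting π electrons: 2 × 2 = 4 from the double-bond units + 2 from the Se atom = 6.
That gives a 4n+2 count (6, n = 1).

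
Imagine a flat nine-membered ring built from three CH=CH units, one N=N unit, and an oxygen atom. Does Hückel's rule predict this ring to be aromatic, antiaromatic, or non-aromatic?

Aromatic

Every ring atom contributes a p orbital perpendicular to the ring (each doubly-bonded ring atom is sp² with one p-orbital electron; the doubly-bonded nitrogens are pyridine-type — their lone pairs lie in the ring plane, leaving one electron in the p orbital; the oxygen donates one lone pair from its p orbital), so the π system is cyclic and fully conjugated.
Tallying contributions gives 4 × 2 = 8 from the double-bond units + 2 from the O atom = 10.
10 = 4(2) + 2, which satisfies Hückel's 4n+2 rule.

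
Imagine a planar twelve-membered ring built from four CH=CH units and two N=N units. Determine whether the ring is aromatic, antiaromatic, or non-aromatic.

Antiaromatic

All ring atoms are sp² and supply a p orbital to the ring (every atom in a ring double bond is sp² and brings one electron to the p orbital; the doubly-bonded nitrogens are pyridine-type — their lone pairs lie in the ring plane, leaving one electron in the p orbital); the conjugation is uninterrupted.
π-electron count: 6 × 2 = 12 from the 6 double-bond units.
12 is a 4n count (n = 3), so the planar conjugated ring is antiaromatic.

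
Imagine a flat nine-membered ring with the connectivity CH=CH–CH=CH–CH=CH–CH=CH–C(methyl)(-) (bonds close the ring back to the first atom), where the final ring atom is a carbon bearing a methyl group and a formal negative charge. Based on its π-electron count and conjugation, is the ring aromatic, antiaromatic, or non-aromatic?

Aromatic

Check conjugation: every atom in a ring double bond is sp² and brings one electron to the p orbital; the carbanion's lone pair occupies the p orbital — every position has a p orbital, so the cyclic π system is continuous.
Counting π electrons: 4 × 2 = 8 from the double-bond units + 2 from the C(methyl)(-) atom = 10.
That gives a 4n+2 count (10, n = 2).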